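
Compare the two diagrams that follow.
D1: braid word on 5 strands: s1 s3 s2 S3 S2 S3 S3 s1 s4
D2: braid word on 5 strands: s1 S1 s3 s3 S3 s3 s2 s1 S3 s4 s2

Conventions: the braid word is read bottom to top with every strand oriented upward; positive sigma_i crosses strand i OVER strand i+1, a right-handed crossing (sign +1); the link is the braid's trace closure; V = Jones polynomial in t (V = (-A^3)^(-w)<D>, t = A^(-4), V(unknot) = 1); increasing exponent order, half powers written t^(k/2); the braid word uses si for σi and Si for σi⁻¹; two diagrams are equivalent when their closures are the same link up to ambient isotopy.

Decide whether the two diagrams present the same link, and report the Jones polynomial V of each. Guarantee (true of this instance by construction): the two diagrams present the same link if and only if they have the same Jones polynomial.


equivalent: no
V(D1) = -t^(1/2) - t^(5/2)  (w +1, c 9, <D> = A^-7 + A)
V(D2) = -t^(1/2) + t^(3/2) - t^(5/2) - t^(9/2)  (w +5, c 11, <D> = A^-3 + A^5 - A^9 + A^13)
why: 2 values of V(t) split the 2 diagrams


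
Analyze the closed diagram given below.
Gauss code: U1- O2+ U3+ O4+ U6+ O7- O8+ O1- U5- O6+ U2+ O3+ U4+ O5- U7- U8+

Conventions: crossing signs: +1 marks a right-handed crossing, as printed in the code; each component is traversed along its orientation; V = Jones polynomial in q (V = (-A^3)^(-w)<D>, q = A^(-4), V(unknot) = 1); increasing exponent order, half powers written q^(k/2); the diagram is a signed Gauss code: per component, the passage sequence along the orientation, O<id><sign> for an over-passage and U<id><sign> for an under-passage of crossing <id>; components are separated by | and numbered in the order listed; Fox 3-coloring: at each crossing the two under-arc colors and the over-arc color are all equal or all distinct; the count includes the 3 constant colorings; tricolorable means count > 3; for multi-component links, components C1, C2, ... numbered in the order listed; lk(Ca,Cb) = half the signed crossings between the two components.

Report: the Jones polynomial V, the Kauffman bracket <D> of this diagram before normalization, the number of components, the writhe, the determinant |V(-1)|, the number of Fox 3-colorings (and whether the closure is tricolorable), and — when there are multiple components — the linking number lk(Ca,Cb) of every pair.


V = q^-1 - 1 + 2q - 2q^2 + 2q^3 - 2q^4 + q^5
<D> = A^-14 - 2A^-10 + 2A^-6 - 2A^-2 + 2A^2 - A^6 + A^10 (w = +2)
1 component over 8 crossings, w = +2
3 Fox colorings among 3^8, |V(-1)| = 11: not tricolorable
why: w = +2 (over 8 crossings) is diagram-only; (-A^3)^(-2) removes it from V


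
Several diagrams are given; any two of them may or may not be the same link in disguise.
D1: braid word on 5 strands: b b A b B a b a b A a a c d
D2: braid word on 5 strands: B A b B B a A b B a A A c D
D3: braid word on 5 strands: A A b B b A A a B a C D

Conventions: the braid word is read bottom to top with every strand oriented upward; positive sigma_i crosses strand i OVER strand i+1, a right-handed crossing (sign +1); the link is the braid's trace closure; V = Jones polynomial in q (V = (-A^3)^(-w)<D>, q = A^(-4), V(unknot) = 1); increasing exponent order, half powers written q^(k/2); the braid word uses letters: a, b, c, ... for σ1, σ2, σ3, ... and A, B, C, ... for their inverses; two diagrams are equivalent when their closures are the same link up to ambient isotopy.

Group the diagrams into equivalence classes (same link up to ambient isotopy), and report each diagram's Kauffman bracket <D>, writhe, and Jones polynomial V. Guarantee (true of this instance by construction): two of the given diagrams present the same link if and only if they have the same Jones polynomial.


classes: {D1} | {D2} | {D3}
V(D1) = q^2 + q^4 - q^5 + q^6 - q^7  [14 crossings, <D> = -A^-4 + 1 - A^4 + A^8 + A^16, w = +8]
V(D2) = -q^-4 + q^-3 + q^-1  [14 crossings, <D> = A^-8 + 1 - A^4, w = -4]
D3 (bracket A^-12; 12 crossings at w = -4): V = 1
note: comparing 3 Jones polynomials yields 3 groups


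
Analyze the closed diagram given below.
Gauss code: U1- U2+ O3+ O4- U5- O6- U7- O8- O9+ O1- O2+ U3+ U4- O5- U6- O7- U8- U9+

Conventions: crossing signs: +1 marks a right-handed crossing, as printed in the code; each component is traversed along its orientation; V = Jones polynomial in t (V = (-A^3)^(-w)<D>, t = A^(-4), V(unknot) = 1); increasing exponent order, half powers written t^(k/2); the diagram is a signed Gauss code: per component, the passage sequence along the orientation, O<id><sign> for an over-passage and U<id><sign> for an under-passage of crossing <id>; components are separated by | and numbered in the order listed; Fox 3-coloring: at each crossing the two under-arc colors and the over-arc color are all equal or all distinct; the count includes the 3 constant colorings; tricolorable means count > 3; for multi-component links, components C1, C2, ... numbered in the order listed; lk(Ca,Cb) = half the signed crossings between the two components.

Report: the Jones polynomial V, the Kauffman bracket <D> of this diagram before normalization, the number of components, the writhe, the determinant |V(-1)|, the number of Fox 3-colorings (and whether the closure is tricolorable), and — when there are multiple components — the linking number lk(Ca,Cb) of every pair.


Jones polynomial: V(t) = -t^-4 + t^-3 + t^-1
<D> = -A^-5 - A^3 + A^7; writhe -3
components 1, writhe -3 (9 crossings)
3-colorings: 9 of 3^9, det 3 — tricolorable
note: w = -3 shifts under R1 moves; the (-A^3)^(3) factor cancels that in V


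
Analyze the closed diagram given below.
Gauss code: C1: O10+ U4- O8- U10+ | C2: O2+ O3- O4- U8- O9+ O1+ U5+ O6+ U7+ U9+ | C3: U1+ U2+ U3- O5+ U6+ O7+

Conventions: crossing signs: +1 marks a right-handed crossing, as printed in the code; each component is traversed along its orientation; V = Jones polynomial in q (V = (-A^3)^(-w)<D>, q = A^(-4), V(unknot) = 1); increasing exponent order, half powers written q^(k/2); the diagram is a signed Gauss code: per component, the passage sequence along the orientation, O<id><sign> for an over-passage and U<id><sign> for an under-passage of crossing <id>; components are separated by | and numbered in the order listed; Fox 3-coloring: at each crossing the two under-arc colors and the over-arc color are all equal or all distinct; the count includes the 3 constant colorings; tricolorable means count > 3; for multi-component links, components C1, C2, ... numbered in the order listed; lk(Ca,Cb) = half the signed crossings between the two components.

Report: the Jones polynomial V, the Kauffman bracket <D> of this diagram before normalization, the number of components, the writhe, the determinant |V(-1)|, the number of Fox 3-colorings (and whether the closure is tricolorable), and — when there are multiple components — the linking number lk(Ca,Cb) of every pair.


V(q) = q^-1 + 2q - q^2 + 2q^3 - q^4 + q^5
bracket: A^-8 - A^-4 + 2 - A^4 + 2A^8 + A^16, w = +4
3 components, writhe +4, over 10 crossings
lk(C1,C2) = -1
linking number lk(C1,C3) = 0
lk(C2,C3): +2
det 8, colorings 3 of 3^10 — not tricolorable
observation: summing lk over 3 pairs gives +1


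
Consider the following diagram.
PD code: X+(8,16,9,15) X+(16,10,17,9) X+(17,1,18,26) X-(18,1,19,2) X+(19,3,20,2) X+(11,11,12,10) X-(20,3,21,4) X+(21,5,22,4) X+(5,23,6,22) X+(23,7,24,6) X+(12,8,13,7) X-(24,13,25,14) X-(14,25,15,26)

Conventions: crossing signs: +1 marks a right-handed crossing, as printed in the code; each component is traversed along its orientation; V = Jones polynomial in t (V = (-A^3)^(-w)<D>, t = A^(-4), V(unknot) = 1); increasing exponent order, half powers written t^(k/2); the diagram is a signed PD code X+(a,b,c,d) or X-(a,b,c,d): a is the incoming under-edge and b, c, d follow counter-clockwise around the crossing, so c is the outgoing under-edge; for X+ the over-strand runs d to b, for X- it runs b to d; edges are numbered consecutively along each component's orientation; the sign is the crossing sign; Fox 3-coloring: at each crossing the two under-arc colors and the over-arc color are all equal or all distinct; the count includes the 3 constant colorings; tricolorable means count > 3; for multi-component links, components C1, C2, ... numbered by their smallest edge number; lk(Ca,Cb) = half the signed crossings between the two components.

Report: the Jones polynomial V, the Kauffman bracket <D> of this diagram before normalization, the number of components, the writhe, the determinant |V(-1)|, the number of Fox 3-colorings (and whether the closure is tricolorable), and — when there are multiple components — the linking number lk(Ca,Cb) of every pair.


V = 2t - 2t^2 + 3t^3 - 3t^4 + 2t^5 - 2t^6 + t^7
<D> = -A^-13 + 2A^-9 - 2A^-5 + 3A^-1 - 3A^3 + 2A^7 - 2A^11 (w = +5)
1 component over 13 crossings, w = +5
9 Fox colorings among 3^13, |V(-1)| = 15: tricolorable
why: |V(-1)| = 15: so tricolorable, since 3 divides 15


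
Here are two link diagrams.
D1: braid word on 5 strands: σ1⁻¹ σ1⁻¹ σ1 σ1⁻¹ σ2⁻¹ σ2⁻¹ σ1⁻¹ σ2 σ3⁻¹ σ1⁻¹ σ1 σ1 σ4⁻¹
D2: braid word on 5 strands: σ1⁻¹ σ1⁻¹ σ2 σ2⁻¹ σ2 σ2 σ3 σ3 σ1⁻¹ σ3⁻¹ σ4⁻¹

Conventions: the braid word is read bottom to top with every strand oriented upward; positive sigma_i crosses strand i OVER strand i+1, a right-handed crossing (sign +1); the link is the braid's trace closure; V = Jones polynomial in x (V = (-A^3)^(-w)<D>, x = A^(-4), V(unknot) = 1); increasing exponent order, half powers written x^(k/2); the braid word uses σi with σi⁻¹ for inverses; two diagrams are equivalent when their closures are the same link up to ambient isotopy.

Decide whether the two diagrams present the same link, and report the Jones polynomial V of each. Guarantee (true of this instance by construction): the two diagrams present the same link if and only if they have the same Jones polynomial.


equivalent: no
D1 (bracket A^-13 - A^-9 + A^-5 + A^3; 13 crossings at w = -5): V = -x^(-9/2) - x^(-5/2) + x^(-3/2) - x^(-1/2)
V(D2) = x^(-7/2) - x^(-5/2) + x^(-3/2) - 2x^(-1/2) - x^(3/2)  [11 crossings, <D> = A^-9 + 2A^-1 - A^3 + A^7 - A^11, w = -1]
observation: V(x) takes 2 values over 2 diagrams, fixing the grouping


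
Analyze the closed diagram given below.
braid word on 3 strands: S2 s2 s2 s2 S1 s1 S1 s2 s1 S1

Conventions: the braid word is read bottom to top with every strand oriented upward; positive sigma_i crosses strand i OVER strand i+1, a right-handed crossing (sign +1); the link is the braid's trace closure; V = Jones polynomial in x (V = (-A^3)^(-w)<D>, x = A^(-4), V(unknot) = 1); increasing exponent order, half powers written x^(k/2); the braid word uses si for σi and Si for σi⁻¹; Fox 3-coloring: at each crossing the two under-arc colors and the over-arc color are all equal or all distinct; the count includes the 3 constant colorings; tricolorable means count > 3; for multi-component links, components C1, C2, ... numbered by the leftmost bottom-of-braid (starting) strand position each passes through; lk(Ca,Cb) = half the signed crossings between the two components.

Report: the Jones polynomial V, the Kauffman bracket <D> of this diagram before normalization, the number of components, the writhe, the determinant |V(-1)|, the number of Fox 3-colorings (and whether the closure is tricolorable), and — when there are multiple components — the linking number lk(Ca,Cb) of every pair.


V(x) = x + x^3 - x^4
bracket: -A^-10 + A^-6 + A^2, w = +2
1 component, writhe +2, over 10 crossings
det 3, colorings 9 of 3^10 — tricolorable
observation: |V(-1)| = 3: so tricolorable, since 3 divides 3


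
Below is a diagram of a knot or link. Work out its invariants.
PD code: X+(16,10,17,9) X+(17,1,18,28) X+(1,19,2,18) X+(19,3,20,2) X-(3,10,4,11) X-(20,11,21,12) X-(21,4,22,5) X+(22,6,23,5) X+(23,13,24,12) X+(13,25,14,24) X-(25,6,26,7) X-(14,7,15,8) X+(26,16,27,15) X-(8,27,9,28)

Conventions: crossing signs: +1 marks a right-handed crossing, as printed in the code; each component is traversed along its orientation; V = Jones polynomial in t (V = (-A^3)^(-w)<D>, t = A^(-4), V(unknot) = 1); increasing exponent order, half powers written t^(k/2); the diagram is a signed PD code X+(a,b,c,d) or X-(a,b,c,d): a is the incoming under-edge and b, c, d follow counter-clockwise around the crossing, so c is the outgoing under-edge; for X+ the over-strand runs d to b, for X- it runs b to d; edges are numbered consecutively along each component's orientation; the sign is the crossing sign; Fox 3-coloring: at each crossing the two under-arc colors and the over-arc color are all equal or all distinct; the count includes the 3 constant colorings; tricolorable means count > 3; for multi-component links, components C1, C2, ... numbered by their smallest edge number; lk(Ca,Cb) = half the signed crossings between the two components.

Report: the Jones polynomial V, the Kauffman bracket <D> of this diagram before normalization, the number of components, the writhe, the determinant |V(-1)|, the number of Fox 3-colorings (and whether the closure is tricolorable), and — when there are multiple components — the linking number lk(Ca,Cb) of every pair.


V = -t^-2 + 2t^-1 - 3 + 5t - 4t^2 + 5t^3 - 4t^4 + 2t^5 - t^6
<D> = -A^-18 + 2A^-14 - 4A^-10 + 5A^-6 - 4A^-2 + 5A^2 - 3A^6 + 2A^10 - A^14 (w = +2)
1 component over 14 crossings, w = +2
9 Fox colorings among 3^14, |V(-1)| = 27: tricolorable
why: w = +2 shifts under R1 moves; the (-A^3)^(-2) factor cancels that in V


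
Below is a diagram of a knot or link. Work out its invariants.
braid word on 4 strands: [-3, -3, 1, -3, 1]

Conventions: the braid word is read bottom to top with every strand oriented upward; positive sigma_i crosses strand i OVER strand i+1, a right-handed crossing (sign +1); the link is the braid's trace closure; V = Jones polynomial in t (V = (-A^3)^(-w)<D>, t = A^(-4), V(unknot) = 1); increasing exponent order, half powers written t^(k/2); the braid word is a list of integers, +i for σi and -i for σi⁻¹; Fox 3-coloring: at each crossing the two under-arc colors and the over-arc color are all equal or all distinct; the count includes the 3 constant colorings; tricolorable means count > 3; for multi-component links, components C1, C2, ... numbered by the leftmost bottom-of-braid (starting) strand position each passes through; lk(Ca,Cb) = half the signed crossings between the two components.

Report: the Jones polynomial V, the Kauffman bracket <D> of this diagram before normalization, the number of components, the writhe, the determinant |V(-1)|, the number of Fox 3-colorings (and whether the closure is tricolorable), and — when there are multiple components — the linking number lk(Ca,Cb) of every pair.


Jones polynomial: V(t) = -t^-4 + t^-1 + 2 + t + t^2
<D> = -A^-11 - A^-7 - 2A^-3 - A + A^13; writhe -1
components 3, writhe -1 (5 crossings)
linking number lk(C1,C2) = +1
lk(C1,C3): 0
lk(C2,C3) = 0
3-colorings: 27 of 3^5, det 0 — tricolorable
note: summing lk over 3 pairs gives +1


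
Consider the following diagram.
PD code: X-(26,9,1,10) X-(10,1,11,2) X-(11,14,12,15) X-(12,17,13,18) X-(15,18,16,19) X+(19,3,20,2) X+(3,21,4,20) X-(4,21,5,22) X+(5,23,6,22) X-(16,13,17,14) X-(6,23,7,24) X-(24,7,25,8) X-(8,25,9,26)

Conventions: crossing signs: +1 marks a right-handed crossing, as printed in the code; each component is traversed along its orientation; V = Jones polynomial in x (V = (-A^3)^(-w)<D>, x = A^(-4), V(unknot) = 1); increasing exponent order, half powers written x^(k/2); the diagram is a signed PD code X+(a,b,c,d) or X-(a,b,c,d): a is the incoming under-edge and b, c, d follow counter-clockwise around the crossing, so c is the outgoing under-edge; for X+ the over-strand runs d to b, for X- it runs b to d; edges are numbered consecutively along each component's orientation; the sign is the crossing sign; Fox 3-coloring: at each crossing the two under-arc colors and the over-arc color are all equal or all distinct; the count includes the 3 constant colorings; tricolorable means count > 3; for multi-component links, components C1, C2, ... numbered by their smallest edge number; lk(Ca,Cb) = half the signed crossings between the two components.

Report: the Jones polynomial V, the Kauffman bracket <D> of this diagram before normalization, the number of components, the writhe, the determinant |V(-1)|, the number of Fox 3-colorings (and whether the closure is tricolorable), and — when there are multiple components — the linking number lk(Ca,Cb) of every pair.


V = x^-8 - 2x^-7 + x^-6 - 2x^-5 + 2x^-4 + x^-2
<D> = -A^-13 - 2A^-5 + 2A^-1 - A^3 + 2A^7 - A^11 (w = -7)
1 component over 13 crossings, w = -7
27 Fox colorings among 3^13, |V(-1)| = 9: tricolorable
why: the span of V is 6, forcing >= 6 crossings in any diagram


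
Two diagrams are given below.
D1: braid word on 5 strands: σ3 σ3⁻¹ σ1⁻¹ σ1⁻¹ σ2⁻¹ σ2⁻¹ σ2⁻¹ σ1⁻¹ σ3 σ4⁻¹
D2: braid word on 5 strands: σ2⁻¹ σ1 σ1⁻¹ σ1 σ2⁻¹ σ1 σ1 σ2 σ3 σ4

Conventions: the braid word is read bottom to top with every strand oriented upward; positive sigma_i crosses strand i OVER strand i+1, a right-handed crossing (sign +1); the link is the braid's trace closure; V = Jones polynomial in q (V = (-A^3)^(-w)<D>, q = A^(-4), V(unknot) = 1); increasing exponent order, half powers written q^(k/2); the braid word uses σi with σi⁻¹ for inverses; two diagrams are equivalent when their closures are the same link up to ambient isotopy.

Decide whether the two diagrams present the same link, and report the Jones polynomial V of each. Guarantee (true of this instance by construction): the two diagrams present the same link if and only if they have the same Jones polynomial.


equivalent: no
V(D1) = q^-8 - 2q^-7 + q^-6 - 2q^-5 + 2q^-4 + q^-2  (w -6, c 10, <D> = A^-10 + 2A^-2 - 2A^2 + A^6 - 2A^10 + A^14)
D2 (bracket -A^-4 + 1 + A^8; 10 crossings at w = +4): V = q + q^3 - q^4
why: comparing 2 Jones polynomials yields 2 groups


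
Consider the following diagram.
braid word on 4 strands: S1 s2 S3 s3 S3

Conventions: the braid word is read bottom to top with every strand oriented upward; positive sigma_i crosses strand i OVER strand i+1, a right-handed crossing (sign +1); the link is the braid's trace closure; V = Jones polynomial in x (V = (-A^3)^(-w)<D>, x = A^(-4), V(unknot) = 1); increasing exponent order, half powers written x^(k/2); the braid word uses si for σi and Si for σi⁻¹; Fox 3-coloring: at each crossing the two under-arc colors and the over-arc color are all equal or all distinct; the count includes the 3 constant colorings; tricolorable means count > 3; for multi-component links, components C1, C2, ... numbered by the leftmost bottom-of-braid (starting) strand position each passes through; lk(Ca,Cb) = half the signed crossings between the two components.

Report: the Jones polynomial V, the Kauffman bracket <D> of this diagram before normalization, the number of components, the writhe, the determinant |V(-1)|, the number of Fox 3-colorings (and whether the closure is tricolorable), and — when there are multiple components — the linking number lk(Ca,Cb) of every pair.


Jones polynomial: V(x) = 1
<D> = -A^-3; writhe -1
components 1, writhe -1 (5 crossings)
3-colorings: 3 of 3^5, det 1 — not tricolorable
note: |V(-1)| = 1: so not tricolorable, since 3 does not divide 1


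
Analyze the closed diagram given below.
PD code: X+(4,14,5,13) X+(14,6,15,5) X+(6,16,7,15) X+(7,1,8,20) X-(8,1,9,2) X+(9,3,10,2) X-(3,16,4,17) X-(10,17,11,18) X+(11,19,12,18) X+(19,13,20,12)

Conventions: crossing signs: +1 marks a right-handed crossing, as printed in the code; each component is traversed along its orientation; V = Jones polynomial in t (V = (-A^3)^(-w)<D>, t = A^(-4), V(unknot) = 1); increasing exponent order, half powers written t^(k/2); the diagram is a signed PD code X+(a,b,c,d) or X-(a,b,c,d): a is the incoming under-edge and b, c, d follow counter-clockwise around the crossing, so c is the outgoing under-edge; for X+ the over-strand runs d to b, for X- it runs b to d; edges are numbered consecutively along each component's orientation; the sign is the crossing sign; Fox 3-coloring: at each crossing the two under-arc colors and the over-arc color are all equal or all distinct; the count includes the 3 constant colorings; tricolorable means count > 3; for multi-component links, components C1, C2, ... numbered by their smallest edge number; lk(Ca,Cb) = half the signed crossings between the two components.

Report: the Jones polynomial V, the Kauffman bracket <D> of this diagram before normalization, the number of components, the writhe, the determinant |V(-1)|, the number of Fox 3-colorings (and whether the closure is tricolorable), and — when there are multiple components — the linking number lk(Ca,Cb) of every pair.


V(t) = t - t^2 + 2t^3 - t^4 + t^5 - t^6
bracket: -A^-12 + A^-8 - A^-4 + 2 - A^4 + A^8, w = +4
1 component, writhe +4, over 10 crossings
det 7, colorings 3 of 3^10 — not tricolorable
observation: w = +4 (over 10 crossings) is diagram-only; (-A^3)^(-4) removes it from V


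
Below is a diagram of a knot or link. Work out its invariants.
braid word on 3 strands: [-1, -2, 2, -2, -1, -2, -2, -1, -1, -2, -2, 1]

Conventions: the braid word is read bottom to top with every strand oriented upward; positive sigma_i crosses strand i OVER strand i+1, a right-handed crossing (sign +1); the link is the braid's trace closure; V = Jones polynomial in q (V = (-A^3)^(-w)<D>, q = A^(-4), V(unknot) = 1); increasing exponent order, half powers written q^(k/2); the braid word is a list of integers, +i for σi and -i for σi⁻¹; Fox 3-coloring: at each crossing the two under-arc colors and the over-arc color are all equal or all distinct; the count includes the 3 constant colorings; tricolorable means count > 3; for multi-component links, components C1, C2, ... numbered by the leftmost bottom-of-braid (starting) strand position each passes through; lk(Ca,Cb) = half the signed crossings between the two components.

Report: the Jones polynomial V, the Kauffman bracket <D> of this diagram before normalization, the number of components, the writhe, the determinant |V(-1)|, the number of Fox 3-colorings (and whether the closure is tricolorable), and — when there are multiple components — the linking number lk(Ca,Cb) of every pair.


Jones polynomial: V(q) = -q^-8 + q^-5 + q^-3
<D> = A^-12 + A^-4 - A^8; writhe -8
components 1, writhe -8 (12 crossings)
3-colorings: 9 of 3^12, det 3 — tricolorable
note: free reduction leaves σ1⁻¹ σ2⁻¹ σ1⁻¹ σ2⁻¹ σ2⁻¹ σ1⁻¹ σ1⁻¹ σ2⁻¹ σ2⁻¹ σ1 of the original 12 letters


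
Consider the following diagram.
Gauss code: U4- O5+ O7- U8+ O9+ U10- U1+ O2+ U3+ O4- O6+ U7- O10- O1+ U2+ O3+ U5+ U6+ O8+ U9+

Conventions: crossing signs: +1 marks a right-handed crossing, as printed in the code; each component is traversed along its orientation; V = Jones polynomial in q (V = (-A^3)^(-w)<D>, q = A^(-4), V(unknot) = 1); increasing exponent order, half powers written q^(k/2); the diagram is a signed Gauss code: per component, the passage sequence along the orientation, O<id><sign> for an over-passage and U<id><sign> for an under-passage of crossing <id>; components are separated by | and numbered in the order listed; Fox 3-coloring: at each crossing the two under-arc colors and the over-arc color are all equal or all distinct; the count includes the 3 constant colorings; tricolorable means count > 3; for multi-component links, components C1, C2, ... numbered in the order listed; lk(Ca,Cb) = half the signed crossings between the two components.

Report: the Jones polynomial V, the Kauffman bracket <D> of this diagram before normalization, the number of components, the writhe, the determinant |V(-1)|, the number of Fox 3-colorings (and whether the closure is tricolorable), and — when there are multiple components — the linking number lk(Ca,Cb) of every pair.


V = 2q - 2q^2 + 3q^3 - 3q^4 + 2q^5 - 2q^6 + q^7
<D> = A^-16 - 2A^-12 + 2A^-8 - 3A^-4 + 3 - 2A^4 + 2A^8 (w = +4)
1 component over 10 crossings, w = +4
9 Fox colorings among 3^10, |V(-1)| = 15: tricolorable
why: w = +4 (over 10 crossings) is diagram-only; (-A^3)^(-4) removes it from V


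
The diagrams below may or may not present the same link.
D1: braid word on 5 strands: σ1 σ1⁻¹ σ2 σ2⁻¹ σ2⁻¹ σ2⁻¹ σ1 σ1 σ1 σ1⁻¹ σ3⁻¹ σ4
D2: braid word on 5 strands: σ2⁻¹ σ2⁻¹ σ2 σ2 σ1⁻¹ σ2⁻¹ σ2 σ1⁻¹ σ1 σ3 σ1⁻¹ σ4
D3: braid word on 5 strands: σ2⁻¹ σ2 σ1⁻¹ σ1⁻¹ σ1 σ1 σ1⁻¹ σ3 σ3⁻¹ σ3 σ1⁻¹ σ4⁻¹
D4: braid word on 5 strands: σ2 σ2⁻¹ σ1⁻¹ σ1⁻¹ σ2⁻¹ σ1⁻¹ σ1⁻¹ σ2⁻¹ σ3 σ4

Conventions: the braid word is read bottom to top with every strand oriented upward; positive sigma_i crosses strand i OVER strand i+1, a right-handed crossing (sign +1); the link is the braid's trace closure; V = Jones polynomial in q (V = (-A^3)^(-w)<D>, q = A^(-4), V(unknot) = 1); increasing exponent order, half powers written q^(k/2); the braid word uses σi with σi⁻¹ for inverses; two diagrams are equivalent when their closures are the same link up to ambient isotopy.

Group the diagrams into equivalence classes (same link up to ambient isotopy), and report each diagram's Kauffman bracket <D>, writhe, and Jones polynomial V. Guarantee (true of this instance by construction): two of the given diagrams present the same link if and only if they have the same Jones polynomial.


classes: {D1} | {D2, D3} | {D4}
V(D1) = q^-2 + 2 + q^2  [12 crossings, <D> = A^-8 + 2 + A^8, w = 0]
D2 (bracket 1 + A^4 + A^8 + A^12; 12 crossings at w = 0): V = q^-3 + q^-2 + q^-1 + 1
V(D3) = q^-3 + q^-2 + q^-1 + 1  (w -2, c 12, <D> = A^-6 + A^-2 + A^2 + A^6)
V(D4) = 2q^-6 + q^-4 + q^-2  [10 crossings, <D> = A^-4 + A^4 + 2A^12, w = -4]
note: comparing 4 Jones polynomials yields 3 groups


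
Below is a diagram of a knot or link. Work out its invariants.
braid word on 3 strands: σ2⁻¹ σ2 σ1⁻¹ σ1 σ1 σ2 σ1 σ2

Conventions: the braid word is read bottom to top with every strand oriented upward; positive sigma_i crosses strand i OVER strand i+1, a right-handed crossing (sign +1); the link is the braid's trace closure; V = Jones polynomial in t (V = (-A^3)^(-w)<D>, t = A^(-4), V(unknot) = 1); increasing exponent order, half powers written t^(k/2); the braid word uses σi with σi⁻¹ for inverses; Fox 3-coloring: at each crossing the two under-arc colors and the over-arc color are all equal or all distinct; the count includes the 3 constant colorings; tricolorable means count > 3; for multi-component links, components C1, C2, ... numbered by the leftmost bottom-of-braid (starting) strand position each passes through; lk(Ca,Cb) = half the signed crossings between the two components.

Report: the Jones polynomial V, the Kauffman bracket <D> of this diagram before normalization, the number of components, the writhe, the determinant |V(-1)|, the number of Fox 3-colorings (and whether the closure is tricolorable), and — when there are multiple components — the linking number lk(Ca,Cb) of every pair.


V(t) = t + t^3 - t^4
bracket: -A^-4 + 1 + A^8, w = +4
1 component, writhe +4, over 8 crossings
det 3, colorings 9 of 3^8 — tricolorable
observation: the word shrinks to σ1 σ2 σ1 σ2 after cancelling


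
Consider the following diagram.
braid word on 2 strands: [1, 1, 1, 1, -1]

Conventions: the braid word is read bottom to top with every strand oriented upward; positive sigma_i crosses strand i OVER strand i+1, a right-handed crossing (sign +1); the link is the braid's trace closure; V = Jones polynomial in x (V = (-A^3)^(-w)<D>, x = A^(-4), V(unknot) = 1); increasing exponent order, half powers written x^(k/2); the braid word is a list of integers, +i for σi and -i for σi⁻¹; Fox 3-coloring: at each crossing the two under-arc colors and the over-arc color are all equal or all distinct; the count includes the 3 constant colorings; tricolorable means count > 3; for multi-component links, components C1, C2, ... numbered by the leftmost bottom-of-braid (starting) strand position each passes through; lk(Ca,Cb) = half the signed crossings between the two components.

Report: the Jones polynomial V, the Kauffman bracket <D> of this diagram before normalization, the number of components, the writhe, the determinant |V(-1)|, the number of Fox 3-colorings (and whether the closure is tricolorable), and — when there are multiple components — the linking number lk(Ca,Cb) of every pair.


V(x) = x + x^3 - x^4
bracket: A^-7 - A^-3 - A^5, w = +3
1 component, writhe +3, over 5 crossings
det 3, colorings 9 of 3^5 — tricolorable
observation: w = +3 (over 5 crossings) is diagram-only; (-A^3)^(-3) removes it from V


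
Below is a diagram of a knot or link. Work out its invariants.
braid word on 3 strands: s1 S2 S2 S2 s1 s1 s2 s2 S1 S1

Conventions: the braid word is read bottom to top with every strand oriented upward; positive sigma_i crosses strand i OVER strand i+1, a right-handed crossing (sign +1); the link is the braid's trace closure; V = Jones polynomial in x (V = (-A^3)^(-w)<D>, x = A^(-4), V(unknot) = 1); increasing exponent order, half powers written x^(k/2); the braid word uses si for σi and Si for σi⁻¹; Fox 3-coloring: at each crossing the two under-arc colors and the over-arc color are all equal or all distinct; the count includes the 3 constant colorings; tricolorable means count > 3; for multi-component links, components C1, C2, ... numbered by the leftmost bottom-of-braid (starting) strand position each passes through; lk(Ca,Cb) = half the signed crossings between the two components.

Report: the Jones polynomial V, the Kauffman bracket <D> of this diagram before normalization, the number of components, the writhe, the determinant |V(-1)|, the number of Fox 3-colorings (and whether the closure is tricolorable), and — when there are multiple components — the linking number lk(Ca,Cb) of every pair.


Jones polynomial: V(x) = -x^-3 + 2x^-2 - 2x^-1 + 3 - 2x + 2x^2 - x^3
<D> = -A^-12 + 2A^-8 - 2A^-4 + 3 - 2A^4 + 2A^8 - A^12; writhe 0
components 1, writhe 0 (10 crossings)
3-colorings: 3 of 3^10, det 13 — not tricolorable
note: the span of V is 6, forcing >= 6 crossings in any diagram


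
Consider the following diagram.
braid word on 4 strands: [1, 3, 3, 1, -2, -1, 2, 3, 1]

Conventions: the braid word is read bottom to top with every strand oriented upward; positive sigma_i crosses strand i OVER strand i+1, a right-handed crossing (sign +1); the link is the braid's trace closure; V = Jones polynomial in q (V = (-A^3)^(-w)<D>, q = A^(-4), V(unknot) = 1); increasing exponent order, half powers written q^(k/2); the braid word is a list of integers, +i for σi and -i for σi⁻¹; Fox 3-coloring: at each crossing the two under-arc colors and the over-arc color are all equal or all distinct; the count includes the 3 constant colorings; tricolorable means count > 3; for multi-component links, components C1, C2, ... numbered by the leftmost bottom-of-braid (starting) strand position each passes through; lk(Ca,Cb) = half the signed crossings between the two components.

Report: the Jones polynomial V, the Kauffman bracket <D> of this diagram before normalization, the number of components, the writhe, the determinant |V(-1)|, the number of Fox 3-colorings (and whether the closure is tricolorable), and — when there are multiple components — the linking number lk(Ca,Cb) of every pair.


V(q) = q^2 + 2q^4 - 2q^5 + q^6 - 2q^7 + q^8
bracket: -A^-17 + 2A^-13 - A^-9 + 2A^-5 - 2A^-1 - A^7, w = +5
1 component, writhe +5, over 9 crossings
det 9, colorings 27 of 3^9 — tricolorable
observation: |V(-1)| = 9: so tricolorable, since 3 divides 9


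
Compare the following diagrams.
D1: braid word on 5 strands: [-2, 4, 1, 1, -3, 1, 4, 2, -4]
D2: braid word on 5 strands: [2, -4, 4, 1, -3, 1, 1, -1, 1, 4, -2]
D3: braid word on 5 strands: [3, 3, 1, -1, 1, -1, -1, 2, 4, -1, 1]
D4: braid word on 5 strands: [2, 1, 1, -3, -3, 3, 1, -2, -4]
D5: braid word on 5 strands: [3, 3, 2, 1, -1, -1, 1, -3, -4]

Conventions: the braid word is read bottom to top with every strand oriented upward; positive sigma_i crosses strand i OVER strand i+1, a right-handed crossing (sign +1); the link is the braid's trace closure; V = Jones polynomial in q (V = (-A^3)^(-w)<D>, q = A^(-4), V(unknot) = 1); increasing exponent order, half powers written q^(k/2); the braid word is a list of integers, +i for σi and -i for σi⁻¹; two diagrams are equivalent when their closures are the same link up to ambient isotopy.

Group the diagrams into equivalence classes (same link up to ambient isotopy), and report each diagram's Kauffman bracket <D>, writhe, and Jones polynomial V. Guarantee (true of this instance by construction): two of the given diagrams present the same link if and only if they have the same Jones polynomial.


equivalence classes: {D1, D2, D4} | {D3} | {D5}
D1 (bracket -A^-9 + A^-1 + A^3 + A^7; 9 crossings at w = +3): V = -q^(1/2) - q^(3/2) - q^(5/2) + q^(9/2)
D2 (bracket -A^-9 + A^-1 + A^3 + A^7; 11 crossings at w = +3): V = -q^(1/2) - q^(3/2) - q^(5/2) + q^(9/2)
V(D3) = -q^(1/2) - q^(5/2)  (w +3, c 11, <D> = A^-1 + A^7)
D4 (bracket -A^-15 + A^-7 + A^-3 + A; 9 crossings at w = +1): V = -q^(1/2) - q^(3/2) - q^(5/2) + q^(9/2)
D5 (bracket A + A^5; 9 crossings at w = +1): V = -q^(-1/2) - q^(1/2)
key observation: 3 classes among 5 diagrams; unequal V(q) rules out equality


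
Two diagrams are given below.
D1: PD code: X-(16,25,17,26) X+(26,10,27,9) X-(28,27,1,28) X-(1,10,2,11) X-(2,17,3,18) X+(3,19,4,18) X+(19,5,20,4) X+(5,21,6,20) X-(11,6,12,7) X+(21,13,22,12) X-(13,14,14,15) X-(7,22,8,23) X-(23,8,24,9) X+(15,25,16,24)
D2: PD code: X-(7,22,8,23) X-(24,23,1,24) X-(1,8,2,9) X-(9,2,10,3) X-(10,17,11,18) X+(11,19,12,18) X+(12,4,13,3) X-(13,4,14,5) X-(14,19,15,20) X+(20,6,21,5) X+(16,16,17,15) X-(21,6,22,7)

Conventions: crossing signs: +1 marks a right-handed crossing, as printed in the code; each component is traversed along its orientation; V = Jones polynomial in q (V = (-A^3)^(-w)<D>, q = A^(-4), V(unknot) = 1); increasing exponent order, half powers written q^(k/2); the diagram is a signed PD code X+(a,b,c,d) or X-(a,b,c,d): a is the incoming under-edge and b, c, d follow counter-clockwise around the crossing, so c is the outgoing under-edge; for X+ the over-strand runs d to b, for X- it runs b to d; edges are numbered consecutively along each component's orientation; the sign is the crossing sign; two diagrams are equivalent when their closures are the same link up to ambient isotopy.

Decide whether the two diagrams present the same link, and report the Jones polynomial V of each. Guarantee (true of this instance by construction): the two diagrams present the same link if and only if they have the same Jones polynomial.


equivalent: no
V(D1) = -q^-3 + 2q^-2 - 2q^-1 + 3 - 2q + 2q^2 - q^3  (w -2, c 14, <D> = -A^-18 + 2A^-14 - 2A^-10 + 3A^-6 - 2A^-2 + 2A^2 - A^6)
V(D2) = -q^-4 + q^-3 + q^-1  (w -4, c 12, <D> = A^-8 + 1 - A^4)
why: V(q) takes 2 values over 2 diagrams, fixing the grouping


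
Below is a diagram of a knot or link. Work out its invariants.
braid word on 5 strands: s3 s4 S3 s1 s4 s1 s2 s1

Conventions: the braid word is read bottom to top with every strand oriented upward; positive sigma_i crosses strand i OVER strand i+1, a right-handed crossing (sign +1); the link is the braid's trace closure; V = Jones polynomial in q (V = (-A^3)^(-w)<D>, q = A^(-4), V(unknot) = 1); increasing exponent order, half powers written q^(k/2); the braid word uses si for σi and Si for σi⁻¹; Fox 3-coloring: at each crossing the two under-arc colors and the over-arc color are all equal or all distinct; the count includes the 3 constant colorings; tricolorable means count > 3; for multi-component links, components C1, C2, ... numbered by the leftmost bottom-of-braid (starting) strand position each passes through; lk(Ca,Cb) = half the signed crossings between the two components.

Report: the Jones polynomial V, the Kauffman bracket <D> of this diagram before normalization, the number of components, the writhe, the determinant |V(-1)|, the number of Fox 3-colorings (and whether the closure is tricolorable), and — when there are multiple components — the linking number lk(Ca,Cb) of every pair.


V(q) = q + q^3 - q^4
bracket: -A^2 + A^6 + A^14, w = +6
1 component, writhe +6, over 8 crossings
det 3, colorings 9 of 3^8 — tricolorable
observation: w = +6 (over 8 crossings) is diagram-only; (-A^3)^(-6) removes it from V


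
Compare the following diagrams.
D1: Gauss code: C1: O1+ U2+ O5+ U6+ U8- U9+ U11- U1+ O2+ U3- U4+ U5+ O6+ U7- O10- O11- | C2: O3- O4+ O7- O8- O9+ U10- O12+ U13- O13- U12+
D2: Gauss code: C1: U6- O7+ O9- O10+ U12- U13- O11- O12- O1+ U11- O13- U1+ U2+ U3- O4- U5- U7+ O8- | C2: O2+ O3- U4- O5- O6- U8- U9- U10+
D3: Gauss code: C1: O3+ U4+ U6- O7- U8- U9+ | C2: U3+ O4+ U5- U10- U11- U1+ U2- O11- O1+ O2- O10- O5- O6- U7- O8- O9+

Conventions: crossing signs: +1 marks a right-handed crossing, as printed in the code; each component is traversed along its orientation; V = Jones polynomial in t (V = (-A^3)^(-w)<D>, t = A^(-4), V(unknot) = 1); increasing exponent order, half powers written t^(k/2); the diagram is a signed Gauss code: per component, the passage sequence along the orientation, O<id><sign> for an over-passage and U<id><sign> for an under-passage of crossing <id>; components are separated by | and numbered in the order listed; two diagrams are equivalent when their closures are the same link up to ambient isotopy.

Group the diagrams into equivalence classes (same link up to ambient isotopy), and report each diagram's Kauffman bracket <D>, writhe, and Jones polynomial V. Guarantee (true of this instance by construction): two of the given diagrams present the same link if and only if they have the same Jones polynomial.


classes: {D1} | {D2} | {D3}
V(D1) = -t^(-3/2) - 2t^(1/2) + t^(3/2) - t^(5/2) + t^(7/2)  [13 crossings, <D> = -A^-11 + A^-7 - A^-3 + 2A + A^9, w = +1]
D2 (bracket A^-13 - A^-9 + A^-5 + A^3; 13 crossings at w = -5): V = -t^(-9/2) - t^(-5/2) + t^(-3/2) - t^(-1/2)
D3 (bracket A^-11 + A^-7; 11 crossings at w = -3): V = -t^(-1/2) - t^(1/2)
note: V(t) takes 3 values over 3 diagrams, fixing the grouping


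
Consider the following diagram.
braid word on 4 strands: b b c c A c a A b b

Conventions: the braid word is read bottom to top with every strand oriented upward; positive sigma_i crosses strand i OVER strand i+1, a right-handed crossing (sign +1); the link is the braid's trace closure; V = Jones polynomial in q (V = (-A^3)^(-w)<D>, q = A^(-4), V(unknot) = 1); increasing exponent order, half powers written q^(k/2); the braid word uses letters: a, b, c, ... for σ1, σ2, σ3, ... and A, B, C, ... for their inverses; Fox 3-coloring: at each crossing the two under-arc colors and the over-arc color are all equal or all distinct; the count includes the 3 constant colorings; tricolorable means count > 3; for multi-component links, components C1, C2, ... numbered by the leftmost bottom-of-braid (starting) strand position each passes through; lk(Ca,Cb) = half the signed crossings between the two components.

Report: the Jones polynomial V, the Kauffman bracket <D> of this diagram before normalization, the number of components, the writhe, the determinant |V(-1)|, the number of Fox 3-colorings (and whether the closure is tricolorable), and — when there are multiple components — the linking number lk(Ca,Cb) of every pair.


V(q) = -q^(5/2) - 2q^(9/2) + 2q^(11/2) - 2q^(13/2) + 2q^(15/2) - 2q^(17/2) + q^(19/2)
bracket: A^-20 - 2A^-16 + 2A^-12 - 2A^-8 + 2A^-4 - 2 - A^8, w = +6
2 components, writhe +6, over 10 crossings
lk(C1,C2) = +2
det 12, colorings 9 of 3^10 — tricolorable
observation: w = +6 (over 10 crossings) is diagram-only; (-A^3)^(-6) removes it from V


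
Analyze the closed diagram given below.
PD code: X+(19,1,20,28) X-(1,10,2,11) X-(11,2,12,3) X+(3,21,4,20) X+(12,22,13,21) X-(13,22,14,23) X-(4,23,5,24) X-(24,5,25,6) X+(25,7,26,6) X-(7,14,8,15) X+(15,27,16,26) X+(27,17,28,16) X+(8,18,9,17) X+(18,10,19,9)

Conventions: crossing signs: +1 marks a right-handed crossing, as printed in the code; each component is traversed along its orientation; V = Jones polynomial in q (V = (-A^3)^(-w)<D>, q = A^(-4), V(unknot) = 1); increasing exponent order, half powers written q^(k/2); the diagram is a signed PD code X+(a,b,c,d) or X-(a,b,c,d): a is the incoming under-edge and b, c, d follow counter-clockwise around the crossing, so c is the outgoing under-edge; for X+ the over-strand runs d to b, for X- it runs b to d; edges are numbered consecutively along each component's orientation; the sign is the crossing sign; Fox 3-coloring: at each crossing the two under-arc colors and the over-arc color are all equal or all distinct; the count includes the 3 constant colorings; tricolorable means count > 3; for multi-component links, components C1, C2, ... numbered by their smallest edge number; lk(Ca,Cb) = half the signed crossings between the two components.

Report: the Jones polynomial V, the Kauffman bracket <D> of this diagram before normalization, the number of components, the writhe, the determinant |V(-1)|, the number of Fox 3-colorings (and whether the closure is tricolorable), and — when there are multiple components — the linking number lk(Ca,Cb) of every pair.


Jones polynomial: V(q) = -q^-1 + 2 - q + 2q^2 - q^3 + q^4 - q^5
<D> = -A^-14 + A^-10 - A^-6 + 2A^-2 - A^2 + 2A^6 - A^10; writhe +2
components 1, writhe +2 (14 crossings)
3-colorings: 9 of 3^14, det 9 — tricolorable
note: the span of V is 6, forcing >= 6 crossings in any diagram
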